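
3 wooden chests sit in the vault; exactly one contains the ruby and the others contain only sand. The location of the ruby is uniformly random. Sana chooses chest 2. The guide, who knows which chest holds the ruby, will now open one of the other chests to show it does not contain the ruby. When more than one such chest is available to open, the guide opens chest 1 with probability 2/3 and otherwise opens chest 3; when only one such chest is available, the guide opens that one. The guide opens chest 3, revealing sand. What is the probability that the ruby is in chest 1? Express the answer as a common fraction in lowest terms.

Apply Bayes' rule, conditioning on where the ruby actually is.
If it is in chest 1 (prior 1/3): only chest 3 is available, probability 1; weight (1/3)·1 = 1/3.
If it is in chest 2 (prior 1/3): chest 1 is available but not opened, probability 1/3; weight (1/3)·(1/3) = 1/9.
If it is in chest 3 (prior 1/3): the guide opened chest 3, so this case is ruled out; weight (1/3)·0 = 0.
The weights sum to 4/9.
So P(the ruby in chest 1 | the guide opened chest 3) = (1/3) / (4/9) = 3/4.

3/4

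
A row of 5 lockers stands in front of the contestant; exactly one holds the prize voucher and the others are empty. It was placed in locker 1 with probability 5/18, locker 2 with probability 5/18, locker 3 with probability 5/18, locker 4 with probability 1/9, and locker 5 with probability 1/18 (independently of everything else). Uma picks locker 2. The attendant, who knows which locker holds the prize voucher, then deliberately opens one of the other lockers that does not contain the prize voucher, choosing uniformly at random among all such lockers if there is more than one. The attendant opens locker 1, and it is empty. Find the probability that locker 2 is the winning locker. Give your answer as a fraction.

15/47

Condition on the true location of the prize voucher.
If it is in locker 1 (prior 5/18): the attendant opened locker 1, so this case is ruled out; weight (5/18)·0 = 0.
If it is in locker 2 (prior 5/18): the attendant has 4 equally likely choices, so probability 1/4; weight (5/18)·(1/4) = 5/72.
If it is in locker 3 (prior 5/18): the attendant has 3 equally likely choices, so probability 1/3; weight (5/18)·(1/3) = 5/54.
If it is in locker 4 (prior 1/9): the attendant has 3 equally likely choices, so probability 1/3; weight (1/9)·(1/3) = 1/27.
If it is in locker 5 (prior 1/18): the attendant has 3 equally likely choices, so probability 1/3; weight (1/18)·(1/3) = 1/54.
The weights sum to 47/216.
So P(the prize voucher in locker 2 | the attendant opened locker 1) = (5/72) / (47/216) = 15/47.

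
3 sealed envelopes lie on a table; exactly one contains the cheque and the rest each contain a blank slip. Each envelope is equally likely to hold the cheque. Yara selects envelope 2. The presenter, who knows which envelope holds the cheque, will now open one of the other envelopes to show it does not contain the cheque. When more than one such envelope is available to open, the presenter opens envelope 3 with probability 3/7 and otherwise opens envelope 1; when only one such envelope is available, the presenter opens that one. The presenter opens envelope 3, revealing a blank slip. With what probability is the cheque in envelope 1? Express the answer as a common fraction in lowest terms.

7/10

Condition on the true location of the cheque.
If it is in envelope 1 (prior 1/3): only envelope 3 is available, probability 1; weight (1/3)·1 = 1/3.
If it is in envelope 2 (prior 1/3): envelope 3 is available, opened with probability 3/7; weight (1/3)·(3/7) = 1/7.
If it is in envelope 3 (prior 1/3): the presenter opened envelope 3, so this case is ruled out; weight (1/3)·0 = 0.
The weights sum to 10/21.
So P(the cheque in envelope 1 | the presenter opened envelope 3) = (1/3) / (10/21) = 7/10.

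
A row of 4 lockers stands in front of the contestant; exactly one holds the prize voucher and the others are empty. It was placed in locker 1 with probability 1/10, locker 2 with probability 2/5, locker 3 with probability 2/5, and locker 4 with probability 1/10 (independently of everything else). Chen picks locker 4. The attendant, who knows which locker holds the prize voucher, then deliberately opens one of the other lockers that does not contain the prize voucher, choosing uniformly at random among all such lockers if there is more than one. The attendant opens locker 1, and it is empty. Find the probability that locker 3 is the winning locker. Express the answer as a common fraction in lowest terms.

Condition on the true location of the prize voucher.
If it is in locker 1 (prior 1/10): the attendant opened locker 1, so this case is ruled out; weight (1/10)·0 = 0.
If it is in either of lockers 2 and 3 (prior 2/5 each): the attendant has 2 equally likely choices, so probability 1/2; weight (2/5)·(1/2) = 1/5 each.
If it is in locker 4 (prior 1/10): the attendant has 3 equally likely choices, so probability 1/3; weight (1/10)·(1/3) = 1/30.
The weights sum to 13/30.
So P(the prize voucher in locker 3 | the attendant opened locker 1) = (1/5) / (13/30) = 6/13.

6/13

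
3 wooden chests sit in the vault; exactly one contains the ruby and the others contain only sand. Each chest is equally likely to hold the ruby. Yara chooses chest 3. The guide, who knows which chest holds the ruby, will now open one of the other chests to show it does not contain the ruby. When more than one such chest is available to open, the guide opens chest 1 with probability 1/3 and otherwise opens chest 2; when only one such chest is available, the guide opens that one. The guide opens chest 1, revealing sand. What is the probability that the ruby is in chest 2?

3/4

Apply Bayes' rule, conditioning on where the ruby actually is.
If it is in chest 1 (prior 1/3): the guide opened chest 1, so this case is ruled out; weight (1/3)·0 = 0.
If it is in chest 2 (prior 1/3): only chest 1 is available, probability 1; weight (1/3)·1 = 1/3.
If it is in chest 3 (prior 1/3): chest 1 is available, opened with probability 1/3; weight (1/3)·(1/3) = 1/9.
The weights sum to 4/9.
So P(the ruby in chest 2 | the guide opened chest 1) = (1/3) / (4/9) = 3/4.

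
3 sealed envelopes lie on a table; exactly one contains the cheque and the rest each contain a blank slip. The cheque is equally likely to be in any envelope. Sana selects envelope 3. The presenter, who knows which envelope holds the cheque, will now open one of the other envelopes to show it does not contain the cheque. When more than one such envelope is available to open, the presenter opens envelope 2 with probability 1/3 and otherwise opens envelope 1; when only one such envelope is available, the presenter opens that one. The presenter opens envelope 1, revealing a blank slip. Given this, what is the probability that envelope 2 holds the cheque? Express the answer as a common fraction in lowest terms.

3/5

Consider each possible location of the cheque in turn.
If it is in envelope 1 (prior 1/3): the presenter opened envelope 1, so this case is ruled out; weight (1/3)·0 = 0.
If it is in envelope 2 (prior 1/3): only envelope 1 is available, probability 1; weight (1/3)·1 = 1/3.
If it is in envelope 3 (prior 1/3): envelope 2 is available but not opened, probability 2/3; weight (1/3)·(2/3) = 2/9.
The weights sum to 5/9.
So P(the cheque in envelope 2 | the presenter opened envelope 1) = (1/3) / (5/9) = 3/5.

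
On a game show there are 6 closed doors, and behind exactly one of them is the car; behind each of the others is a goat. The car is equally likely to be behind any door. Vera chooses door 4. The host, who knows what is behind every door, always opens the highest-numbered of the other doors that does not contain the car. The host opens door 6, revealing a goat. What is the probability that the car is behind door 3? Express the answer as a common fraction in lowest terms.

Apply Bayes' rule, conditioning on where the car actually is.
If it is behind any of doors 1, 2, 3, 4, and 5 (prior 1/6 each): door 6 is the highest-numbered option available, probability 1; weight (1/6)·1 = 1/6 each.
If it is behind door 6 (prior 1/6): the host opened door 6, so this case is ruled out; weight (1/6)·0 = 0.
The weights sum to 5/6.
So P(the car behind door 3 | the host opened door 6) = (1/6) / (5/6) = 1/5.

1/5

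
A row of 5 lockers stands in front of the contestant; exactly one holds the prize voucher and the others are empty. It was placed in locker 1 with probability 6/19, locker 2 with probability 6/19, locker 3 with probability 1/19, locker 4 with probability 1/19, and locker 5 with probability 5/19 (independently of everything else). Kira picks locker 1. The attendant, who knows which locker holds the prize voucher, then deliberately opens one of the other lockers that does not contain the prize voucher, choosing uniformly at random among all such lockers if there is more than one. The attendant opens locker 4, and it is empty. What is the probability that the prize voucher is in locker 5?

Apply Bayes' rule, conditioning on where the prize voucher actually is.
If it is in locker 1 (prior 6/19): the attendant has 4 equally likely choices, so probability 1/4; weight (6/19)·(1/4) = 3/38.
If it is in locker 2 (prior 6/19): the attendant has 3 equally likely choices, so probability 1/3; weight (6/19)·(1/3) = 2/19.
If it is in locker 3 (prior 1/19): the attendant has 3 equally likely choices, so probability 1/3; weight (1/19)·(1/3) = 1/57.
If it is in locker 4 (prior 1/19): the attendant opened locker 4, so this case is ruled out; weight (1/19)·0 = 0.
If it is in locker 5 (prior 5/19): the attendant has 3 equally likely choices, so probability 1/3; weight (5/19)·(1/3) = 5/57.
The weights sum to 11/38.
So P(the prize voucher in locker 5 | the attendant opened locker 4) = (5/57) / (11/38) = 10/33.

10/33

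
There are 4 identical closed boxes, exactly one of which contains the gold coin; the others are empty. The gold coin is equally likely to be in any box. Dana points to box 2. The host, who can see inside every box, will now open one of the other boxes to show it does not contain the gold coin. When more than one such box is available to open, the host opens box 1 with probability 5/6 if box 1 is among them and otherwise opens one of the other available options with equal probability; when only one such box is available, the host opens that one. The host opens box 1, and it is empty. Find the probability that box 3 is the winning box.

Consider each possible location of the gold coin in turn.
If it is in box 1 (prior 1/4): the host opened box 1, so this case is ruled out; weight (1/4)·0 = 0.
If it is in any of boxes 2, 3, and 4 (prior 1/4 each): box 1 is available, opened with probability 5/6; weight (1/4)·(5/6) = 5/24 each.
The weights sum to 5/8.
So P(the gold coin in box 3 | the host opened box 1) = (5/24) / (5/8) = 1/3.

1/3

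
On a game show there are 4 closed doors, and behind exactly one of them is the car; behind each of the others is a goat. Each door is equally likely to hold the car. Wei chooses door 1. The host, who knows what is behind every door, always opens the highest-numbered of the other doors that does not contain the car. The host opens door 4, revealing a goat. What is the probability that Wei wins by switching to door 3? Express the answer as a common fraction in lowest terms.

1/3

Condition on the true location of the car.
If it is behind any of doors 1, 2, and 3 (prior 1/4 each): door 4 is the highest-numbered option available, probability 1; weight (1/4)·1 = 1/4 each.
If it is behind door 4 (prior 1/4): the host opened door 4, so this case is ruled out; weight (1/4)·0 = 0.
The weights sum to 3/4.
So P(the car behind door 3 | the host opened door 4) = (1/4) / (3/4) = 1/3.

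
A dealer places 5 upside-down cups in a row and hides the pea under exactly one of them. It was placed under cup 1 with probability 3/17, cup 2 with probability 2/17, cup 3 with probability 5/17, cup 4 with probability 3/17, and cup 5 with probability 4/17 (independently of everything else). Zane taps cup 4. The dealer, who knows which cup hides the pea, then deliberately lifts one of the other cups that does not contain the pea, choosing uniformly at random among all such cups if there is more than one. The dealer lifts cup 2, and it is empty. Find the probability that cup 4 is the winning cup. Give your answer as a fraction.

3/19

Consider each possible location of the pea in turn.
If it is under cup 1 (prior 3/17): the dealer has 3 equally likely choices, so probability 1/3; weight (3/17)·(1/3) = 1/17.
If it is under cup 2 (prior 2/17): the dealer opened cup 2, so this case is ruled out; weight (2/17)·0 = 0.
If it is under cup 3 (prior 5/17): the dealer has 3 equally likely choices, so probability 1/3; weight (5/17)·(1/3) = 5/51.
If it is under cup 4 (prior 3/17): the dealer has 4 equally likely choices, so probability 1/4; weight (3/17)·(1/4) = 3/68.
If it is under cup 5 (prior 4/17): the dealer has 3 equally likely choices, so probability 1/3; weight (4/17)·(1/3) = 4/51.
The weights sum to 19/68.
So P(the pea under cup 4 | the dealer opened cup 2) = (3/68) / (19/68) = 3/19.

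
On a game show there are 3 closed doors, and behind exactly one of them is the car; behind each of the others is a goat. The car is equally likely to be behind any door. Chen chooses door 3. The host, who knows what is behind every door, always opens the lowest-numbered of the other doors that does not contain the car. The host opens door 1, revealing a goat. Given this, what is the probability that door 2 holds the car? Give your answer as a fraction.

Consider each possible location of the car in turn.
If it is behind door 1 (prior 1/3): the host opened door 1, so this case is ruled out; weight (1/3)·0 = 0.
If it is behind either of doors 2 and 3 (prior 1/3 each): door 1 is the lowest-numbered option available, probability 1; weight (1/3)·1 = 1/3 each.
The weights sum to 2/3.
So P(the car behind door 2 | the host opened door 1) = (1/3) / (2/3) = 1/2.

1/2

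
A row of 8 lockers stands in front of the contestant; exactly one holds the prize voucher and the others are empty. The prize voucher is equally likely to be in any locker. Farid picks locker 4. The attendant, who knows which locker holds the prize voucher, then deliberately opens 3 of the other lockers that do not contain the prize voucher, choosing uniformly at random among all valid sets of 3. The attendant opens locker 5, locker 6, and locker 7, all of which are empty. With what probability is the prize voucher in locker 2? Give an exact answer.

7/32

Consider each possible location of the prize voucher in turn.
If it is in any of lockers 1, 2, 3, and 8 (prior 1/8 each): the attendant has 20 equally likely choices, so probability 1/20; weight (1/8)·(1/20) = 1/160 each.
If it is in locker 4 (prior 1/8): the attendant has 35 equally likely choices, so probability 1/35; weight (1/8)·(1/35) = 1/280.
If it is in any of lockers 5, 6, and 7 (prior 1/8 each): that locker was opened and seen not to hold the prize — ruled out; weight (1/8)·0 = 0 each.
The weights sum to 1/35.
So P(the prize voucher in locker 2 | the attendant opened locker 5, locker 6, and locker 7) = (1/160) / (1/35) = 7/32.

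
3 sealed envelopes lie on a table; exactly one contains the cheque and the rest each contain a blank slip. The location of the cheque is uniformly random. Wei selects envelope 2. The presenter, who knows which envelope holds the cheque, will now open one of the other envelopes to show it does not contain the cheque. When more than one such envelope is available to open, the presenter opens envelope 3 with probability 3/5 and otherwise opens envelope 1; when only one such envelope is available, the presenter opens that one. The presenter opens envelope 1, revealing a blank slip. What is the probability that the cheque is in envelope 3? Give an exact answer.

Apply Bayes' rule, conditioning on where the cheque actually is.
If it is in envelope 1 (prior 1/3): the presenter opened envelope 1, so this case is ruled out; weight (1/3)·0 = 0.
If it is in envelope 2 (prior 1/3): envelope 3 is available but not opened, probability 2/5; weight (1/3)·(2/5) = 2/15.
If it is in envelope 3 (prior 1/3): only envelope 1 is available, probability 1; weight (1/3)·1 = 1/3.
The weights sum to 7/15.
So P(the cheque in envelope 3 | the presenter opened envelope 1) = (1/3) / (7/15) = 5/7.

5/7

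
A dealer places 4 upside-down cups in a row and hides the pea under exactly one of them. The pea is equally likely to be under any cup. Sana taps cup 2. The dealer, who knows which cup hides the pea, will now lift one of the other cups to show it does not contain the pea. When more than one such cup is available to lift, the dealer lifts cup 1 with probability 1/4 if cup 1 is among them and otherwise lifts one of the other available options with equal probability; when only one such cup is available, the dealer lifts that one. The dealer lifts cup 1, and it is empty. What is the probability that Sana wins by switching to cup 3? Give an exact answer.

Condition on the true location of the pea.
If it is under cup 1 (prior 1/4): the dealer opened cup 1, so this case is ruled out; weight (1/4)·0 = 0.
If it is under any of cups 2, 3, and 4 (prior 1/4 each): cup 1 is available, opened with probability 1/4; weight (1/4)·(1/4) = 1/16 each.
The weights sum to 3/16.
So P(the pea under cup 3 | the dealer opened cup 1) = (1/16) / (3/16) = 1/3.

1/3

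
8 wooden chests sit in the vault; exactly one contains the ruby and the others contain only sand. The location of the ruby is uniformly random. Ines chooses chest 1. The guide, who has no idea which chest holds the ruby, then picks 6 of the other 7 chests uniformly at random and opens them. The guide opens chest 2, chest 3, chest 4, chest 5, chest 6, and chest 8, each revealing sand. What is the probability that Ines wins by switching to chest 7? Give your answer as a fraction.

1/2

Because the guide chose which chests to open without knowing where the ruby is, the choice is independent of the prize location. Learning that none of the 6 opened chests holds the ruby simply rules out those 6 locations and leaves the remaining 2 chests still equally likely by symmetry.
So P(the ruby in chest 7) = 1/2.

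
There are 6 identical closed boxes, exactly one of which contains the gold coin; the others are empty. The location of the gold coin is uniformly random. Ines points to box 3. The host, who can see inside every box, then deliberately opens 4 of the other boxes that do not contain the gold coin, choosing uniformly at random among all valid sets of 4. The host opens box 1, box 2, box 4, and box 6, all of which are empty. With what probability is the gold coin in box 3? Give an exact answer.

Apply Bayes' rule, conditioning on where the gold coin actually is.
If it is in any of boxes 1, 2, 4, and 6 (prior 1/6 each): that box was opened and seen not to hold the prize — ruled out; weight (1/6)·0 = 0 each.
If it is in box 3 (prior 1/6): the host has 5 equally likely choices, so probability 1/5; weight (1/6)·(1/5) = 1/30.
If it is in box 5 (prior 1/6): the host has no choice, probability 1; weight (1/6)·1 = 1/6.
The weights sum to 1/5.
So P(the gold coin in box 3 | the host opened box 1, box 2, box 4, and box 6) = (1/30) / (1/5) = 1/6.

1/6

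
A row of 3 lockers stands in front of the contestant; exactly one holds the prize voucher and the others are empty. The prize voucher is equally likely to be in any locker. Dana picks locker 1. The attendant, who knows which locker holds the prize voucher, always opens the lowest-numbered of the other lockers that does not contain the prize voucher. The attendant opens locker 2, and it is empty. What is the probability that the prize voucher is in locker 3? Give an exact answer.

Condition on the true location of the prize voucher.
If it is in either of lockers 1 and 3 (prior 1/3 each): locker 2 is the lowest-numbered option available, probability 1; weight (1/3)·1 = 1/3 each.
If it is in locker 2 (prior 1/3): the attendant opened locker 2, so this case is ruled out; weight (1/3)·0 = 0.
The weights sum to 2/3.
So P(the prize voucher in locker 3 | the attendant opened locker 2) = (1/3) / (2/3) = 1/2.

1/2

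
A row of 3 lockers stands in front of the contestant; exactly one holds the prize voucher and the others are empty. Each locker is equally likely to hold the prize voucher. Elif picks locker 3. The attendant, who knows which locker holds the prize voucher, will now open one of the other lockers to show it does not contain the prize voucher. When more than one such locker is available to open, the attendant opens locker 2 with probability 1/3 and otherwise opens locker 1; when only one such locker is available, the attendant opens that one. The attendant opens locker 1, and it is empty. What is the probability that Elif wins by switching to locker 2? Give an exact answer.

Condition on the true location of the prize voucher.
If it is in locker 1 (prior 1/3): the attendant opened locker 1, so this case is ruled out; weight (1/3)·0 = 0.
If it is in locker 2 (prior 1/3): only locker 1 is available, probability 1; weight (1/3)·1 = 1/3.
If it is in locker 3 (prior 1/3): locker 2 is available but not opened, probability 2/3; weight (1/3)·(2/3) = 2/9.
The weights sum to 5/9.
So P(the prize voucher in locker 2 | the attendant opened locker 1) = (1/3) / (5/9) = 3/5.

3/5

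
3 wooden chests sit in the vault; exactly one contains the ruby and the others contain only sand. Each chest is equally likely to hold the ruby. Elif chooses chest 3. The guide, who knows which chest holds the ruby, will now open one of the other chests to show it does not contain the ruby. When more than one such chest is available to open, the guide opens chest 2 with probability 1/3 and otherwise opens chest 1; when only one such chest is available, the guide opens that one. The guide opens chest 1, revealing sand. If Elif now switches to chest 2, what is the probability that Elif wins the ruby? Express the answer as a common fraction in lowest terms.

Condition on the true location of the ruby.
If it is in chest 1 (prior 1/3): the guide opened chest 1, so this case is ruled out; weight (1/3)·0 = 0.
If it is in chest 2 (prior 1/3): only chest 1 is available, probability 1; weight (1/3)·1 = 1/3.
If it is in chest 3 (prior 1/3): chest 2 is available but not opened, probability 2/3; weight (1/3)·(2/3) = 2/9.
The weights sum to 5/9.
So P(the ruby in chest 2 | the guide opened chest 1) = (1/3) / (5/9) = 3/5.

3/5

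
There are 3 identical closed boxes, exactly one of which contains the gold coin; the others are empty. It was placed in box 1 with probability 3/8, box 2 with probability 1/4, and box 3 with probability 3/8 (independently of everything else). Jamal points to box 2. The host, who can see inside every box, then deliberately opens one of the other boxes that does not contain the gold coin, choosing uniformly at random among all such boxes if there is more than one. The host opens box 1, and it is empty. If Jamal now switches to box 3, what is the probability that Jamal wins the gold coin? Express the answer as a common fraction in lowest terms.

Apply Bayes' rule, conditioning on where the gold coin actually is.
If it is in box 1 (prior 3/8): the host opened box 1, so this case is ruled out; weight (3/8)·0 = 0.
If it is in box 2 (prior 1/4): the host has 2 equally likely choices, so probability 1/2; weight (1/4)·(1/2) = 1/8.
If it is in box 3 (prior 3/8): the host has no choice, probability 1; weight (3/8)·1 = 3/8.
The weights sum to 1/2.
So P(the gold coin in box 3 | the host opened box 1) = (3/8) / (1/2) = 3/4.

3/4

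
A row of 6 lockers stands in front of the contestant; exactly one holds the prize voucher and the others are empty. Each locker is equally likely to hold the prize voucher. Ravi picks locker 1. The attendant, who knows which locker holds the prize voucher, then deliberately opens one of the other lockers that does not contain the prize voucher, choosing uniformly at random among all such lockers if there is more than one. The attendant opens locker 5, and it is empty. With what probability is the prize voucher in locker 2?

Apply Bayes' rule, conditioning on where the prize voucher actually is.
If it is in locker 1 (prior 1/6): the attendant has 5 equally likely choices, so probability 1/5; weight (1/6)·(1/5) = 1/30.
If it is in any of lockers 2, 3, 4, and 6 (prior 1/6 each): the attendant has 4 equally likely choices, so probability 1/4; weight (1/6)·(1/4) = 1/24 each.
If it is in locker 5 (prior 1/6): the attendant opened locker 5, so this case is ruled out; weight (1/6)·0 = 0.
The weights sum to 1/5.
So P(the prize voucher in locker 2 | the attendant opened locker 5) = (1/24) / (1/5) = 5/24.

5/24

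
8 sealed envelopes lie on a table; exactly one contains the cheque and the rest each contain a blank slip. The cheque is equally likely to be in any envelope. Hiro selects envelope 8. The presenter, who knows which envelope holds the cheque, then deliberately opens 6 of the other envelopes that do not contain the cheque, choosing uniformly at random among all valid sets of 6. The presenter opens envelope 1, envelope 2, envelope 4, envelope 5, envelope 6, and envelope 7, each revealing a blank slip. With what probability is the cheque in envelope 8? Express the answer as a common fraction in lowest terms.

1/8

Apply Bayes' rule, conditioning on where the cheque actually is.
If it is in any of envelopes 1, 2, 4, 5, 6, and 7 (prior 1/8 each): that envelope was opened and seen not to hold the prize — ruled out; weight (1/8)·0 = 0 each.
If it is in envelope 3 (prior 1/8): the presenter has no choice, probability 1; weight (1/8)·1 = 1/8.
If it is in envelope 8 (prior 1/8): the presenter has 7 equally likely choices, so probability 1/7; weight (1/8)·(1/7) = 1/56.
The weights sum to 1/7.
So P(the cheque in envelope 8 | the presenter opened envelope 1, envelope 2, envelope 4, envelope 5, envelope 6, and envelope 7) = (1/56) / (1/7) = 1/8.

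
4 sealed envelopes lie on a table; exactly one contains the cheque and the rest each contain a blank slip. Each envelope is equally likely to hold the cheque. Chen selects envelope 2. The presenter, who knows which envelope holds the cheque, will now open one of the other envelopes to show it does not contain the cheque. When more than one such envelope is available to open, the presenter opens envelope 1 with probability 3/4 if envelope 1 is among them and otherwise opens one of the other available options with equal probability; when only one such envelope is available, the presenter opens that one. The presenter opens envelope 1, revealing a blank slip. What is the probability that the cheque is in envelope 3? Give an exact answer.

Condition on the true location of the cheque.
If it is in envelope 1 (prior 1/4): the presenter opened envelope 1, so this case is ruled out; weight (1/4)·0 = 0.
If it is in any of envelopes 2, 3, and 4 (prior 1/4 each): envelope 1 is available, opened with probability 3/4; weight (1/4)·(3/4) = 3/16 each.
The weights sum to 9/16.
So P(the cheque in envelope 3 | the presenter opened envelope 1) = (3/16) / (9/16) = 1/3.

1/3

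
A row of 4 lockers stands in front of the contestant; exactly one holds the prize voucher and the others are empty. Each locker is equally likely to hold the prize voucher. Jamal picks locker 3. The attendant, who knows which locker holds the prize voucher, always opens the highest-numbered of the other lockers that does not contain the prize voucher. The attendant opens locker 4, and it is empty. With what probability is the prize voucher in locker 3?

1/3

Apply Bayes' rule, conditioning on where the prize voucher actually is.
If it is in any of lockers 1, 2, and 3 (prior 1/4 each): locker 4 is the highest-numbered option available, probability 1; weight (1/4)·1 = 1/4 each.
If it is in locker 4 (prior 1/4): the attendant opened locker 4, so this case is ruled out; weight (1/4)·0 = 0.
The weights sum to 3/4.
So P(the prize voucher in locker 3 | the attendant opened locker 4) = (1/4) / (3/4) = 1/3.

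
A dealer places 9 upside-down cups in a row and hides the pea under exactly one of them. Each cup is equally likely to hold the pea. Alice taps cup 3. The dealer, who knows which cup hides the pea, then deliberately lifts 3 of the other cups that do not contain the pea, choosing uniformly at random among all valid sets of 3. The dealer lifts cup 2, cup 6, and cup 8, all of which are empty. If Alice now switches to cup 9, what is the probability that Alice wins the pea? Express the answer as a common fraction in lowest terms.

Consider each possible location of the pea in turn.
If it is under any of cups 1, 4, 5, 7, and 9 (prior 1/9 each): the dealer has 35 equally likely choices, so probability 1/35; weight (1/9)·(1/35) = 1/315 each.
If it is under any of cups 2, 6, and 8 (prior 1/9 each): that cup was opened and seen not to hold the prize — ruled out; weight (1/9)·0 = 0 each.
If it is under cup 3 (prior 1/9): the dealer has 56 equally likely choices, so probability 1/56; weight (1/9)·(1/56) = 1/504.
The weights sum to 1/56.
So P(the pea under cup 9 | the dealer opened cup 2, cup 6, and cup 8) = (1/315) / (1/56) = 8/45.

8/45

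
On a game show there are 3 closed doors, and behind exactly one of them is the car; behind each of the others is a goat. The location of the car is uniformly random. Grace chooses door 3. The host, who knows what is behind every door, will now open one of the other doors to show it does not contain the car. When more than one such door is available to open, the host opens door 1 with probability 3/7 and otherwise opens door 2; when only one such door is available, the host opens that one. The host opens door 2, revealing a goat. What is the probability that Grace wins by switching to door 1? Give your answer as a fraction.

7/11

Condition on the true location of the car.
If it is behind door 1 (prior 1/3): only door 2 is available, probability 1; weight (1/3)·1 = 1/3.
If it is behind door 2 (prior 1/3): the host opened door 2, so this case is ruled out; weight (1/3)·0 = 0.
If it is behind door 3 (prior 1/3): door 1 is available but not opened, probability 4/7; weight (1/3)·(4/7) = 4/21.
The weights sum to 11/21.
So P(the car behind door 1 | the host opened door 2) = (1/3) / (11/21) = 7/11.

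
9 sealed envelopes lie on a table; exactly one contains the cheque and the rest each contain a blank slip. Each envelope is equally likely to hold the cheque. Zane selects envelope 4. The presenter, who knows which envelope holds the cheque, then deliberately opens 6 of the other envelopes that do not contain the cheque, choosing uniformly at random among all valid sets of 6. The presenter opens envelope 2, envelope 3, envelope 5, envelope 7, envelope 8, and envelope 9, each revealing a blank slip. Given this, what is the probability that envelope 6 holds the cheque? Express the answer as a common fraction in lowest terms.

Consider each possible location of the cheque in turn.
If it is in either of envelopes 1 and 6 (prior 1/9 each): the presenter has 7 equally likely choices, so probability 1/7; weight (1/9)·(1/7) = 1/63 each.
If it is in any of envelopes 2, 3, 5, 7, 8, and 9 (prior 1/9 each): that envelope was opened and seen not to hold the prize — ruled out; weight (1/9)·0 = 0 each.
If it is in envelope 4 (prior 1/9): the presenter has 28 equally likely choices, so probability 1/28; weight (1/9)·(1/28) = 1/252.
The weights sum to 1/28.
So P(the cheque in envelope 6 | the presenter opened envelope 2, envelope 3, envelope 5, envelope 7, envelope 8, and envelope 9) = (1/63) / (1/28) = 4/9.

4/9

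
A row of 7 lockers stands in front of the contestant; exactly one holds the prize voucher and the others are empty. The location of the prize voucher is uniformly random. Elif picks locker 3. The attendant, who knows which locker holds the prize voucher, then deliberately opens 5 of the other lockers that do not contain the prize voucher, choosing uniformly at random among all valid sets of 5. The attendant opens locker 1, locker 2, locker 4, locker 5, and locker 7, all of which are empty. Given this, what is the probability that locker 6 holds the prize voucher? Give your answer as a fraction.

Consider each possible location of the prize voucher in turn.
If it is in any of lockers 1, 2, 4, 5, and 7 (prior 1/7 each): that locker was opened and seen not to hold the prize — ruled out; weight (1/7)·0 = 0 each.
If it is in locker 3 (prior 1/7): the attendant has 6 equally likely choices, so probability 1/6; weight (1/7)·(1/6) = 1/42.
If it is in locker 6 (prior 1/7): the attendant has no choice, probability 1; weight (1/7)·1 = 1/7.
The weights sum to 1/6.
So P(the prize voucher in locker 6 | the attendant opened locker 1, locker 2, locker 4, locker 5, and locker 7) = (1/7) / (1/6) = 6/7.

6/7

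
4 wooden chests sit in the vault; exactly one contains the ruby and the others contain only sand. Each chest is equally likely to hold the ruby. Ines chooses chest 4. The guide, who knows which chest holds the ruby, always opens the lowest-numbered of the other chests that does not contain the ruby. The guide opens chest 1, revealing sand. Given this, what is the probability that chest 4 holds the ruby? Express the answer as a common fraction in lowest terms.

1/3

Consider each possible location of the ruby in turn.
If it is in chest 1 (prior 1/4): the guide opened chest 1, so this case is ruled out; weight (1/4)·0 = 0.
If it is in any of chests 2, 3, and 4 (prior 1/4 each): chest 1 is the lowest-numbered option available, probability 1; weight (1/4)·1 = 1/4 each.
The weights sum to 3/4.
So P(the ruby in chest 4 | the guide opened chest 1) = (1/4) / (3/4) = 1/3.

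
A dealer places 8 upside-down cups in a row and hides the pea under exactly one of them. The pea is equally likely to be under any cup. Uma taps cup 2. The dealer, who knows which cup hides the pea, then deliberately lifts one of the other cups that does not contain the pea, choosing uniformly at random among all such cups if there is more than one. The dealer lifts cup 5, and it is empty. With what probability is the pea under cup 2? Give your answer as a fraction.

1/8

Consider each possible location of the pea in turn.
If it is under any of cups 1, 3, 4, 6, 7, and 8 (prior 1/8 each): the dealer has 6 equally likely choices, so probability 1/6; weight (1/8)·(1/6) = 1/48 each.
If it is under cup 2 (prior 1/8): the dealer has 7 equally likely choices, so probability 1/7; weight (1/8)·(1/7) = 1/56.
If it is under cup 5 (prior 1/8): the dealer opened cup 5, so this case is ruled out; weight (1/8)·0 = 0.
The weights sum to 1/7.
So P(the pea under cup 2 | the dealer opened cup 5) = (1/56) / (1/7) = 1/8.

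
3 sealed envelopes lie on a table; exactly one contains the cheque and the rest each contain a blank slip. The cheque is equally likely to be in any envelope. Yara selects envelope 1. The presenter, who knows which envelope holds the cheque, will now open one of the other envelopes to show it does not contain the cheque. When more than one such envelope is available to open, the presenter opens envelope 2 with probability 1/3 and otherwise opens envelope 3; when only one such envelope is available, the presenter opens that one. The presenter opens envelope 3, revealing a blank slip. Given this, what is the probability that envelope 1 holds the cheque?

2/5

Condition on the true location of the cheque.
If it is in envelope 1 (prior 1/3): envelope 2 is available but not opened, probability 2/3; weight (1/3)·(2/3) = 2/9.
If it is in envelope 2 (prior 1/3): only envelope 3 is available, probability 1; weight (1/3)·1 = 1/3.
If it is in envelope 3 (prior 1/3): the presenter opened envelope 3, so this case is ruled out; weight (1/3)·0 = 0.
The weights sum to 5/9.
So P(the cheque in envelope 1 | the presenter opened envelope 3) = (2/9) / (5/9) = 2/5.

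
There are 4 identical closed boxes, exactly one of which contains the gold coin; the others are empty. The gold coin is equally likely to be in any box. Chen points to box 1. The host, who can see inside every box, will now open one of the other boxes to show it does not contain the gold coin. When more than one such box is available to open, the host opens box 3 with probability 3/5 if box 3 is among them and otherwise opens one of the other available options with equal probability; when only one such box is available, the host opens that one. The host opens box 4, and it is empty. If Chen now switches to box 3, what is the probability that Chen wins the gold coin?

5/11

Condition on the true location of the gold coin.
If it is in box 1 (prior 1/4): box 3 is available but not opened; box 4 gets probability (1 − 3/5)/2 = 1/5; weight (1/4)·(1/5) = 1/20.
If it is in box 2 (prior 1/4): box 3 is available but not opened, probability 2/5; weight (1/4)·(2/5) = 1/10.
If it is in box 3 (prior 1/4): box 3 holds the prize so is unavailable; the host chooses uniformly among the 2 others, probability 1/2; weight (1/4)·(1/2) = 1/8.
If it is in box 4 (prior 1/4): the host opened box 4, so this case is ruled out; weight (1/4)·0 = 0.
The weights sum to 11/40.
So P(the gold coin in box 3 | the host opened box 4) = (1/8) / (11/40) = 5/11.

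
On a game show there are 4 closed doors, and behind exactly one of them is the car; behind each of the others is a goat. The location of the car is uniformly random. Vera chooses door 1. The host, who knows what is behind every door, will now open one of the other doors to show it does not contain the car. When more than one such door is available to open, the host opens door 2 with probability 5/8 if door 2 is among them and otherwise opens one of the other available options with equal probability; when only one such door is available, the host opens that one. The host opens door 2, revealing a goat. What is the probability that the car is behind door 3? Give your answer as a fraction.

Consider each possible location of the car in turn.
If it is behind any of doors 1, 3, and 4 (prior 1/4 each): door 2 is available, opened with probability 5/8; weight (1/4)·(5/8) = 5/32 each.
If it is behind door 2 (prior 1/4): the host opened door 2, so this case is ruled out; weight (1/4)·0 = 0.
The weights sum to 15/32.
So P(the car behind door 3 | the host opened door 2) = (5/32) / (15/32) = 1/3.

1/3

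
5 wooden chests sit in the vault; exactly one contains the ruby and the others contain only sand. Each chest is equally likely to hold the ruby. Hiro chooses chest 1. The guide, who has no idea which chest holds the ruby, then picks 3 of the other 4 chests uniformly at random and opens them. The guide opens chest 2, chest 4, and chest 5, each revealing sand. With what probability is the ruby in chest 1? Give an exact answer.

1/2

Apply Bayes' rule, conditioning on where the ruby actually is.
If it is in either of chests 1 and 3 (prior 1/5 each): the guide picks exactly this set with probability 1/4 regardless, and none is the prize; weight (1/5)·(1/4) = 1/20 each.
If it is in any of chests 2, 4, and 5 (prior 1/5 each): that chest was opened and seen not to hold the prize — ruled out; weight (1/5)·0 = 0 each.
The weights sum to 1/10.
So P(the ruby in chest 1 | the guide opened chest 2, chest 4, and chest 5) = (1/20) / (1/10) = 1/2.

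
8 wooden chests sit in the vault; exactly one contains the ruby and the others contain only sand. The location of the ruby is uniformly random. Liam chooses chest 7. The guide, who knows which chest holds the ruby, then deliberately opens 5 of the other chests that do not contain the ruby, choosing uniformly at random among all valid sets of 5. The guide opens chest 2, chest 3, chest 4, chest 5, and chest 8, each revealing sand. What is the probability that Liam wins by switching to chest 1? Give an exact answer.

Consider each possible location of the ruby in turn.
If it is in either of chests 1 and 6 (prior 1/8 each): the guide has 6 equally likely choices, so probability 1/6; weight (1/8)·(1/6) = 1/48 each.
If it is in any of chests 2, 3, 4, 5, and 8 (prior 1/8 each): that chest was opened and seen not to hold the prize — ruled out; weight (1/8)·0 = 0 each.
If it is in chest 7 (prior 1/8): the guide has 21 equally likely choices, so probability 1/21; weight (1/8)·(1/21) = 1/168.
The weights sum to 1/21.
So P(the ruby in chest 1 | the guide opened chest 2, chest 3, chest 4, chest 5, and chest 8) = (1/48) / (1/21) = 7/16.

7/16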